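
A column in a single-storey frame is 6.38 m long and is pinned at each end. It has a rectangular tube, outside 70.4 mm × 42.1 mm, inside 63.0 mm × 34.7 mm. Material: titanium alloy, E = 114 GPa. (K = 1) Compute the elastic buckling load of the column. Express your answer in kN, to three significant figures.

P_cr ≈ 6.04 kN

Weak-axis I_min = (h_o·b_o³ − h_i·b_i³)/12 with b_o = 42.1, b_i = 34.70 mm (shorter outer/inner sides).
I_min = (70.4×42.1³ − 63.00×34.70³)/12 = 2.184×10^5 mm⁴
I = 2.184×10^5 mm⁴ = 2.184×10^-7 m⁴
Effective length L_e = K·L = 1 × 6.38 = 6.380 m
P_cr = π²EI / L_e² = π² × 114×10⁹ × 2.184×10^-7 / 6.380² = 6.037×10^3 N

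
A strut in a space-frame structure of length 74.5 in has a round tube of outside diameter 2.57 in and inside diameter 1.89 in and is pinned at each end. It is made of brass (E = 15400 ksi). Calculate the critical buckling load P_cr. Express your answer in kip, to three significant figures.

P_cr ≈ 41.5 kip

d_o = 2.57 in, d_i = 1.89 in
I = π(d_o⁴ − d_i⁴)/64 = π(2.57⁴ − 1.890⁴)/64 = 1.515 in⁴
Effective length L_e = K·L = 1 × 74.5 = 74.50 in
P_cr = π²EI / L_e² = π² × 15400×10³ × 1.515 / 74.50² = 4.149×10^4 lb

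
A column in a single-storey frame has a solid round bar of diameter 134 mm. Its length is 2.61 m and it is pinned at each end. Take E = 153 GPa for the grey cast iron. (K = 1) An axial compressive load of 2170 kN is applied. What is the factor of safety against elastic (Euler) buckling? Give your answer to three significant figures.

n ≈ 1.62

I = πd⁴/64 = π×134⁴/64 = 1.583×10^7 mm⁴
I = 1.583×10^7 mm⁴ = 1.583×10^-5 m⁴
Effective length L_e = K·L = 1 × 2.61 = 2.610 m
P_cr = π²EI / L_e² = π² × 153×10⁹ × 1.583×10^-5 / 2.610² = 3.508×10^6 N
Factor of safety n = P_cr / P = 3508.3 / 2170 = 1.62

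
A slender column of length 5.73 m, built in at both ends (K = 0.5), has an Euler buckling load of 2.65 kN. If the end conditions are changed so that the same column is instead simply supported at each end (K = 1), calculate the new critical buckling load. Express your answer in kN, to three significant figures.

P_cr ≈ 0.662 kN

P_cr ∝ 1/K², so P_cr,new = P_cr,old × (K_old/K_new)² = 2.65 × (0.5/1)²
= 2.65 × 0.2500 = 0.662 kN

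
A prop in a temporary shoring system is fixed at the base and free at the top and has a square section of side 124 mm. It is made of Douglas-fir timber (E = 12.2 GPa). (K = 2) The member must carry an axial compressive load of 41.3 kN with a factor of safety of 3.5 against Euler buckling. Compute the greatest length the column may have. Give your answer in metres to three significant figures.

I = a⁴/12 = 124⁴/12 = 1.970×10^7 mm⁴
I = 1.970×10^-5 m⁴
Required critical load P_cr = n·P = 3.5 × 41.3 = 144.5 kN = 1.445×10^5 N
From P_cr = π²EI/(K·L)²:  L = (1/K)·√(π²EI/P_cr) = (1/2)·√(π²×1.22×10^10×1.970×10^-5/1.445×10^5)
L = 2.03 m

L_max ≈ 2.03 m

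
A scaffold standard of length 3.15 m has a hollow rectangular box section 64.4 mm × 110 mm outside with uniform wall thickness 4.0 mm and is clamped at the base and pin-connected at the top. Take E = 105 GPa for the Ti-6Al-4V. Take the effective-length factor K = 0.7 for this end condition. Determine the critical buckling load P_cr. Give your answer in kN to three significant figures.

Inner dimensions: h_i = 110 − 2×4.0 = 102.0 mm, b_i = 64.4 − 2×4.0 = 56.40 mm
Weak-axis I_min = (h_o·b_o³ − h_i·b_i³)/12 with b_o = 64.4, b_i = 56.40 mm (shorter outer/inner sides).
I_min = (110×64.4³ − 102.0×56.40³)/12 = 9.234×10^5 mm⁴
I = 9.234×10^5 mm⁴ = 9.234×10^-7 m⁴
Effective length L_e = K·L = 0.7 × 3.15 = 2.205 m
P_cr = π²EI / L_e² = π² × 105×10⁹ × 9.234×10^-7 / 2.205² = 1.968×10^5 N

P_cr ≈ 197 kN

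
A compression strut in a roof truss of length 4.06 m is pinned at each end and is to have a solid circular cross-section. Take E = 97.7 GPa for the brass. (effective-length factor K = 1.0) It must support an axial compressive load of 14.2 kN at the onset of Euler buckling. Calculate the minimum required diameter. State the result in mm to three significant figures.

L_e = K·L = 1 × 4.06 = 4.060 m
Required I = P_cr·L_e²/(π²E) = 1.420×10^4 × 4.060² / (π² × 9.77×10^10) = 2.427×10^-7 m⁴
I_req = 2.427×10^5 mm⁴
Solid circle: I = πd⁴/64  ⇒  d = (64I/π)^(1/4) = (64×2.427×10^5/π)^(1/4) = 47.2 mm

d ≈ 47.2 mm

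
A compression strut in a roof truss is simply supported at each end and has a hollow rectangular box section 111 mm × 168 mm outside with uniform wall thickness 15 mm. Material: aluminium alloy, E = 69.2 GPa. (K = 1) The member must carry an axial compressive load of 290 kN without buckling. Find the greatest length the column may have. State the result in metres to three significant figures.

L_max ≈ 5.54 m

Inner dimensions: h_i = 168 − 2×15 = 138.0 mm, b_i = 111 − 2×15 = 81.00 mm
Weak-axis I_min = (h_o·b_o³ − h_i·b_i³)/12 with b_o = 111, b_i = 81.00 mm (shorter outer/inner sides).
I_min = (168×111³ − 138.0×81.00³)/12 = 1.304×10^7 mm⁴
I = 1.304×10^-5 m⁴
At the buckling limit P_cr = P = 2.900×10^5 N
From P_cr = π²EI/(K·L)²:  L = (1/K)·√(π²EI/P_cr) = (1/1)·√(π²×6.92×10^10×1.304×10^-5/2.900×10^5)
L = 5.54 m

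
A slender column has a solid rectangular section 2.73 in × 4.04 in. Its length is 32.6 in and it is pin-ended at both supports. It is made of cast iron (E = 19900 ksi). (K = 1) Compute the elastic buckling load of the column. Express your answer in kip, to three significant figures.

Buckling occurs about the weak axis: I_min = h·b³/12 with b = 2.73 in (the shorter side).
I_min = 4.04×2.73³/12 = 6.850 in⁴
Effective length L_e = K·L = 1 × 32.6 = 32.60 in
P_cr = π²EI / L_e² = π² × 19900×10³ × 6.850 / 32.60² = 1.266×10^6 lb

P_cr ≈ 1270 kip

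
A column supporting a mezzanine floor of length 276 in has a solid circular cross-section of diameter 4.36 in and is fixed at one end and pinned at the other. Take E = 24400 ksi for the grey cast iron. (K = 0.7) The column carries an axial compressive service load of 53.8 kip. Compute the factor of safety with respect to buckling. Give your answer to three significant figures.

n ≈ 2.13

I = πd⁴/64 = π×4.36⁴/64 = 17.74 in⁴
Effective length L_e = K·L = 0.7 × 276 = 193.2 in
P_cr = π²EI / L_e² = π² × 24400×10³ × 17.74 / 193.2² = 1.144×10^5 lb
Factor of safety n = P_cr / P = 114.44 / 53.8 = 2.13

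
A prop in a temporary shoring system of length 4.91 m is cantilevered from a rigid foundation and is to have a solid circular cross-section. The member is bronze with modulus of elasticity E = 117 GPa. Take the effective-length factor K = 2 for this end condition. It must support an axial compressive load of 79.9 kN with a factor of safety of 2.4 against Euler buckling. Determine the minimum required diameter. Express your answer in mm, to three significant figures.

Required P_cr = n·P = 2.4 × 79.9 = 191.8 kN
L_e = K·L = 2 × 4.91 = 9.820 m
Required I = P_cr·L_e²/(π²E) = 1.918×10^5 × 9.820² / (π² × 1.17×10^11) = 1.601×10^-5 m⁴
I_req = 1.601×10^7 mm⁴
Solid circle: I = πd⁴/64  ⇒  d = (64I/π)^(1/4) = (64×1.601×10^7/π)^(1/4) = 134 mm

d ≈ 134 mm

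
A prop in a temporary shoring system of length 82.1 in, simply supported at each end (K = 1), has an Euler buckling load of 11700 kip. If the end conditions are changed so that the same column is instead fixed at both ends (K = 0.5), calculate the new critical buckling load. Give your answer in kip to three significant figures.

P_cr ≈ 46800 kip

P_cr ∝ 1/K², so P_cr,new = P_cr,old × (K_old/K_new)² = 11700 × (1/0.5)²
= 11700 × 4.000 = 46800 kip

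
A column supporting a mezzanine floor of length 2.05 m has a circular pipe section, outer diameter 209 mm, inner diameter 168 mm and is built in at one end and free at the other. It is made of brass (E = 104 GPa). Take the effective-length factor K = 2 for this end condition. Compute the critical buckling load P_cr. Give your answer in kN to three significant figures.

d_o = 209 mm, d_i = 168 mm
I = π(d_o⁴ − d_i⁴)/64 = π(209⁴ − 168.0⁴)/64 = 5.456×10^7 mm⁴
I = 5.456×10^7 mm⁴ = 5.456×10^-5 m⁴
Effective length L_e = K·L = 2 × 2.05 = 4.100 m
P_cr = π²EI / L_e² = π² × 104×10⁹ × 5.456×10^-5 / 4.100² = 3.331×10^6 N

P_cr ≈ 3330 kN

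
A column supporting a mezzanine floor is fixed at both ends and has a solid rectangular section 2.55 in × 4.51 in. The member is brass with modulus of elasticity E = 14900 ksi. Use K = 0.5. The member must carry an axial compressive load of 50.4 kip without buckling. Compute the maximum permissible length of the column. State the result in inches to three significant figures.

L_max ≈ 270 in

Buckling occurs about the weak axis: I_min = h·b³/12 with b = 2.55 in (the shorter side).
I_min = 4.51×2.55³/12 = 6.232 in⁴
At the buckling limit P_cr = P = 5.040×10^4 lb
From P_cr = π²EI/(K·L)²:  L = (1/K)·√(π²EI/P_cr) = (1/0.5)·√(π²×1.49×10^7×6.232/5.040×10^4)
L = 270 in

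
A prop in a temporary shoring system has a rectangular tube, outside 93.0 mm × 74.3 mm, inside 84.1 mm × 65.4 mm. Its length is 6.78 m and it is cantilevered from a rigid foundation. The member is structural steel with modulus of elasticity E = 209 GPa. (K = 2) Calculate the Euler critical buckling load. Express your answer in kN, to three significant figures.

Weak-axis I_min = (h_o·b_o³ − h_i·b_i³)/12 with b_o = 74.3, b_i = 65.40 mm (shorter outer/inner sides).
I_min = (93.0×74.3³ − 84.10×65.40³)/12 = 1.218×10^6 mm⁴
I = 1.218×10^6 mm⁴ = 1.218×10^-6 m⁴
Effective length L_e = K·L = 2 × 6.78 = 13.56 m
P_cr = π²EI / L_e² = π² × 209×10⁹ × 1.218×10^-6 / 13.56² = 1.367×10^4 N

P_cr ≈ 13.7 kN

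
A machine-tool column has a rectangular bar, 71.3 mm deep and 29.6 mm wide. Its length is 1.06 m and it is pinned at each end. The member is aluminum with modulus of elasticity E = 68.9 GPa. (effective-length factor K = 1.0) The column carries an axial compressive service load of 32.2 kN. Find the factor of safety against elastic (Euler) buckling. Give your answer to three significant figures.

Buckling occurs about the weak axis: I_min = h·b³/12 with b = 29.6 mm (the shorter side).
I_min = 71.3×29.6³/12 = 1.541×10^5 mm⁴
I = 1.541×10^5 mm⁴ = 1.541×10^-7 m⁴
Effective length L_e = K·L = 1 × 1.06 = 1.060 m
P_cr = π²EI / L_e² = π² × 68.9×10⁹ × 1.541×10^-7 / 1.060² = 9.326×10^4 N
Factor of safety n = P_cr / P = 93.259 / 32.2 = 2.90

n ≈ 2.90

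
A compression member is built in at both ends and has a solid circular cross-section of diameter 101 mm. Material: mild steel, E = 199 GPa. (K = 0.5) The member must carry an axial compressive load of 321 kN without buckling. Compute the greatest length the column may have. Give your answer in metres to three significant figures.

I = πd⁴/64 = π×101⁴/64 = 5.108×10^6 mm⁴
I = 5.108×10^-6 m⁴
At the buckling limit P_cr = P = 3.210×10^5 N
From P_cr = π²EI/(K·L)²:  L = (1/K)·√(π²EI/P_cr) = (1/0.5)·√(π²×1.99×10^11×5.108×10^-6/3.210×10^5)
L = 11.2 m

L_max ≈ 11.2 m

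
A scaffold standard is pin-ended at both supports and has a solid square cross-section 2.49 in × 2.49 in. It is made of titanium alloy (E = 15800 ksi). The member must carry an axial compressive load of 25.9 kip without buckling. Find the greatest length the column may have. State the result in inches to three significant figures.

L_max ≈ 139 in

I = a⁴/12 = 2.49⁴/12 = 3.203 in⁴
At the buckling limit P_cr = P = 2.590×10^4 lb
From P_cr = π²EI/(K·L)²:  L = (1/K)·√(π²EI/P_cr) = (1/1)·√(π²×1.58×10^7×3.203/2.590×10^4)
L = 139 in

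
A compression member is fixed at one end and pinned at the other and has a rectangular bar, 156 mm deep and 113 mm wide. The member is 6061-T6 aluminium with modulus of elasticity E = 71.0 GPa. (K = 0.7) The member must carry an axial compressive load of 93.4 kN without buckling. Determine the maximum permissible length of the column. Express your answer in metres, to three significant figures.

L_max ≈ 16.9 m

Buckling occurs about the weak axis: I_min = h·b³/12 with b = 113 mm (the shorter side).
I_min = 156×113³/12 = 1.876×10^7 mm⁴
I = 1.876×10^-5 m⁴
At the buckling limit P_cr = P = 9.340×10^4 N
From P_cr = π²EI/(K·L)²:  L = (1/K)·√(π²EI/P_cr) = (1/0.7)·√(π²×7.10×10^10×1.876×10^-5/9.340×10^4)
L = 16.9 m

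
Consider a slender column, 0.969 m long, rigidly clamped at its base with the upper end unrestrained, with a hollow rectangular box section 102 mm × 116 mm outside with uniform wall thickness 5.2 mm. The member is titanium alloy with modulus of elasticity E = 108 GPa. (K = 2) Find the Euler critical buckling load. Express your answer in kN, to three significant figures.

Inner dimensions: h_i = 116 − 2×5.2 = 105.6 mm, b_i = 102 − 2×5.2 = 91.60 mm
Weak-axis I_min = (h_o·b_o³ − h_i·b_i³)/12 with b_o = 102, b_i = 91.60 mm (shorter outer/inner sides).
I_min = (116×102³ − 105.6×91.60³)/12 = 3.495×10^6 mm⁴
I = 3.495×10^6 mm⁴ = 3.495×10^-6 m⁴
Effective length L_e = K·L = 2 × 0.969 = 1.938 m
P_cr = π²EI / L_e² = π² × 108×10⁹ × 3.495×10^-6 / 1.938² = 9.919×10^5 N

P_cr ≈ 992 kN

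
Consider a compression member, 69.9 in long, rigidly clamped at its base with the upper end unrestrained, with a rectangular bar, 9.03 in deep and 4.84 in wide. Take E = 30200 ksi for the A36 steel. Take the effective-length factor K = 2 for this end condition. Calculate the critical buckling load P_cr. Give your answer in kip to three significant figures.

P_cr ≈ 1300 kip

Buckling occurs about the weak axis: I_min = h·b³/12 with b = 4.84 in (the shorter side).
I_min = 9.03×4.84³/12 = 85.32 in⁴
Effective length L_e = K·L = 2 × 69.9 = 139.8 in
P_cr = π²EI / L_e² = π² × 30200×10³ × 85.32 / 139.8² = 1.301×10^6 lb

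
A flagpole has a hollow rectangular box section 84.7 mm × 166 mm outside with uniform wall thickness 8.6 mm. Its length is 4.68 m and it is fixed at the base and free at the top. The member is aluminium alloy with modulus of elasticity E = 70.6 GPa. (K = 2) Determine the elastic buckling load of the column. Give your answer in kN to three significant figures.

P_cr ≈ 36.5 kN

Inner dimensions: h_i = 166 − 2×8.6 = 148.8 mm, b_i = 84.7 − 2×8.6 = 67.50 mm
Weak-axis I_min = (h_o·b_o³ − h_i·b_i³)/12 with b_o = 84.7, b_i = 67.50 mm (shorter outer/inner sides).
I_min = (166×84.7³ − 148.8×67.50³)/12 = 4.592×10^6 mm⁴
I = 4.592×10^6 mm⁴ = 4.592×10^-6 m⁴
Effective length L_e = K·L = 2 × 4.68 = 9.360 m
P_cr = π²EI / L_e² = π² × 70.6×10⁹ × 4.592×10^-6 / 9.360² = 3.652×10^4 N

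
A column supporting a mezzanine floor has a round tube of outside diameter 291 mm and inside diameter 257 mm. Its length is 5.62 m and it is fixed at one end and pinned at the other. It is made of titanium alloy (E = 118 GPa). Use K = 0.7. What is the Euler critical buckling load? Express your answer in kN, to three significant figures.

P_cr ≈ 10400 kN

d_o = 291 mm, d_i = 257 mm
I = π(d_o⁴ − d_i⁴)/64 = π(291⁴ − 257.0⁴)/64 = 1.379×10^8 mm⁴
I = 1.379×10^8 mm⁴ = 1.379×10^-4 m⁴
Effective length L_e = K·L = 0.7 × 5.62 = 3.934 m
P_cr = π²EI / L_e² = π² × 118×10⁹ × 1.379×10^-4 / 3.934² = 1.037×10^7 N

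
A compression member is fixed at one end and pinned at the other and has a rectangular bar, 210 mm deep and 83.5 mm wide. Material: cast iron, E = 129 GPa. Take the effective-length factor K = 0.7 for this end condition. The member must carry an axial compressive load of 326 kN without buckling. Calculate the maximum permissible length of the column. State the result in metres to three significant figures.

Buckling occurs about the weak axis: I_min = h·b³/12 with b = 83.5 mm (the shorter side).
I_min = 210×83.5³/12 = 1.019×10^7 mm⁴
I = 1.019×10^-5 m⁴
At the buckling limit P_cr = P = 3.260×10^5 N
From P_cr = π²EI/(K·L)²:  L = (1/K)·√(π²EI/P_cr) = (1/0.7)·√(π²×1.29×10^11×1.019×10^-5/3.260×10^5)
L = 9.01 m

L_max ≈ 9.01 m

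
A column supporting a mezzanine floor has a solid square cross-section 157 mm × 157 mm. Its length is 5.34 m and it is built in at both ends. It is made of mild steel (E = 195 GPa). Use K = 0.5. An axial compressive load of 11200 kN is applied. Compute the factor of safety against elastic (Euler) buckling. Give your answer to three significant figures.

I = a⁴/12 = 157⁴/12 = 5.063×10^7 mm⁴
I = 5.063×10^7 mm⁴ = 5.063×10^-5 m⁴
Effective length L_e = K·L = 0.5 × 5.34 = 2.670 m
P_cr = π²EI / L_e² = π² × 195×10⁹ × 5.063×10^-5 / 2.670² = 1.367×10^7 N
Factor of safety n = P_cr / P = 13669 / 11200 = 1.22

n ≈ 1.22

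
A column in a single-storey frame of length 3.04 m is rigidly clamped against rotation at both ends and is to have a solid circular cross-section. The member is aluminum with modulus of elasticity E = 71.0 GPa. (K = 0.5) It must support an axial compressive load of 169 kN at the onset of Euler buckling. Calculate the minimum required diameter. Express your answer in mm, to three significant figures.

L_e = K·L = 0.5 × 3.04 = 1.520 m
Required I = P_cr·L_e²/(π²E) = 1.690×10^5 × 1.520² / (π² × 7.10×10^10) = 5.572×10^-7 m⁴
I_req = 5.572×10^5 mm⁴
Solid circle: I = πd⁴/64  ⇒  d = (64I/π)^(1/4) = (64×5.572×10^5/π)^(1/4) = 58.0 mm

d ≈ 58.0 mm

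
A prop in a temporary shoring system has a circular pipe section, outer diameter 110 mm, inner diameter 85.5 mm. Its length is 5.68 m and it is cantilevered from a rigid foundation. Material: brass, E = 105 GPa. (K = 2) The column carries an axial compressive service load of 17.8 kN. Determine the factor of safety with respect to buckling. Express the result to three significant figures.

d_o = 110 mm, d_i = 85.5 mm
I = π(d_o⁴ − d_i⁴)/64 = π(110⁴ − 85.50⁴)/64 = 4.564×10^6 mm⁴
I = 4.564×10^6 mm⁴ = 4.564×10^-6 m⁴
Effective length L_e = K·L = 2 × 5.68 = 11.36 m
P_cr = π²EI / L_e² = π² × 105×10⁹ × 4.564×10^-6 / 11.36² = 3.665×10^4 N
Factor of safety n = P_cr / P = 36.648 / 17.8 = 2.06

n ≈ 2.06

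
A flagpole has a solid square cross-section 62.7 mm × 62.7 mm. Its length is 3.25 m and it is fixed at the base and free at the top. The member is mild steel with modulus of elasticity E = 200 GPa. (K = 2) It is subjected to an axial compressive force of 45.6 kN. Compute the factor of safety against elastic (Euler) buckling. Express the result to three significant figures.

n ≈ 1.32

I = a⁴/12 = 62.7⁴/12 = 1.288×10^6 mm⁴
I = 1.288×10^6 mm⁴ = 1.288×10^-6 m⁴
Effective length L_e = K·L = 2 × 3.25 = 6.500 m
P_cr = π²EI / L_e² = π² × 200×10⁹ × 1.288×10^-6 / 6.500² = 6.017×10^4 N
Factor of safety n = P_cr / P = 60.172 / 45.6 = 1.32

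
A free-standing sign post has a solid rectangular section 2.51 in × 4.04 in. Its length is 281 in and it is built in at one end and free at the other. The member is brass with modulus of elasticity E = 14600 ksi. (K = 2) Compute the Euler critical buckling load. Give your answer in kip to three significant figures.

Buckling occurs about the weak axis: I_min = h·b³/12 with b = 2.51 in (the shorter side).
I_min = 4.04×2.51³/12 = 5.324 in⁴
Effective length L_e = K·L = 2 × 281 = 562.0 in
P_cr = π²EI / L_e² = π² × 14600×10³ × 5.324 / 562.0² = 2.429×10^3 lb

P_cr ≈ 2.43 kip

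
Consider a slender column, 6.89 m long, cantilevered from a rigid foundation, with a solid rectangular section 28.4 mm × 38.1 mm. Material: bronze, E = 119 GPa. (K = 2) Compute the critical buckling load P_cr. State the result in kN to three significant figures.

Buckling occurs about the weak axis: I_min = h·b³/12 with b = 28.4 mm (the shorter side).
I_min = 38.1×28.4³/12 = 7.273×10^4 mm⁴
I = 7.273×10^4 mm⁴ = 7.273×10^-8 m⁴
Effective length L_e = K·L = 2 × 6.89 = 13.78 m
P_cr = π²EI / L_e² = π² × 119×10⁹ × 7.273×10^-8 / 13.78² = 449.8 N

P_cr ≈ 0.450 kN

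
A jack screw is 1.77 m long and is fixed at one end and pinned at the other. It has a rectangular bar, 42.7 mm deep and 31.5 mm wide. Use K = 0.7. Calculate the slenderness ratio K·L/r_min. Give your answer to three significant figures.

λ ≈ 136

For a rectangle r_min = b/√12 = 31.5/√12 = 9.093 mm
L_e = K·L = 0.7 × 1.77 m = 1.239 m = 1239.0 mm
λ = L_e / r_min = 1239.0 / 9.093 = 136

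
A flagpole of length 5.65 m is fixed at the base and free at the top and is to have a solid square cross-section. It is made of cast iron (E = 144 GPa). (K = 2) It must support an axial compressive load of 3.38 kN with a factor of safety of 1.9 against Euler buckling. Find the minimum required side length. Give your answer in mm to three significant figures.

a ≈ 51.3 mm

Required P_cr = n·P = 1.9 × 3.38 = 6.422 kN
L_e = K·L = 2 × 5.65 = 11.30 m
Required I = P_cr·L_e²/(π²E) = 6.422×10^3 × 11.30² / (π² × 1.44×10^11) = 5.770×10^-7 m⁴
I_req = 5.770×10^5 mm⁴
Solid square: I = a⁴/12  ⇒  a = (12I)^(1/4) = (12×5.770×10^5)^(1/4) = 51.3 mm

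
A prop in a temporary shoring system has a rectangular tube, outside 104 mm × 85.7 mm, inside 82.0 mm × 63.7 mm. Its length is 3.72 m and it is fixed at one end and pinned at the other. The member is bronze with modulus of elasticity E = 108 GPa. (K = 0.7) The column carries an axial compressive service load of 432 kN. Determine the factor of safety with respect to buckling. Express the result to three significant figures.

n ≈ 1.34

Weak-axis I_min = (h_o·b_o³ − h_i·b_i³)/12 with b_o = 85.7, b_i = 63.70 mm (shorter outer/inner sides).
I_min = (104×85.7³ − 82.00×63.70³)/12 = 3.689×10^6 mm⁴
I = 3.689×10^6 mm⁴ = 3.689×10^-6 m⁴
Effective length L_e = K·L = 0.7 × 3.72 = 2.604 m
P_cr = π²EI / L_e² = π² × 108×10⁹ × 3.689×10^-6 / 2.604² = 5.799×10^5 N
Factor of safety n = P_cr / P = 579.86 / 432 = 1.34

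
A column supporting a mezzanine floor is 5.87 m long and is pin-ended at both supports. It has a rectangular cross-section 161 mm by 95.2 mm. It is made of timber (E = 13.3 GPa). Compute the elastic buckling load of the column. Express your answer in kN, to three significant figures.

Buckling occurs about the weak axis: I_min = h·b³/12 with b = 95.2 mm (the shorter side).
I_min = 161×95.2³/12 = 1.158×10^7 mm⁴
I = 1.158×10^7 mm⁴ = 1.158×10^-5 m⁴
Effective length L_e = K·L = 1 × 5.87 = 5.870 m
P_cr = π²EI / L_e² = π² × 13.3×10⁹ × 1.158×10^-5 / 5.870² = 4.410×10^4 N

P_cr ≈ 44.1 kN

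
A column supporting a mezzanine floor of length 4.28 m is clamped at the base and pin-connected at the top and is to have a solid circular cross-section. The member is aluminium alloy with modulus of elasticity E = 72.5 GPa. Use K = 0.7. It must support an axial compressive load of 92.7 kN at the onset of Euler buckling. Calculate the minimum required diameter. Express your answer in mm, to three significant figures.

d ≈ 69.8 mm

L_e = K·L = 0.7 × 4.28 = 2.996 m
Required I = P_cr·L_e²/(π²E) = 9.270×10^4 × 2.996² / (π² × 7.25×10^10) = 1.163×10^-6 m⁴
I_req = 1.163×10^6 mm⁴
Solid circle: I = πd⁴/64  ⇒  d = (64I/π)^(1/4) = (64×1.163×10^6/π)^(1/4) = 69.8 mm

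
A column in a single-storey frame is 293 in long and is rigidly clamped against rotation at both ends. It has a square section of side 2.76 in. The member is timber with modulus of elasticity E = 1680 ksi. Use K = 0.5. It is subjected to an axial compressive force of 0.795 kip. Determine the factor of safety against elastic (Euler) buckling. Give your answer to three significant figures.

n ≈ 4.70

I = a⁴/12 = 2.76⁴/12 = 4.836 in⁴
Effective length L_e = K·L = 0.5 × 293 = 146.5 in
P_cr = π²EI / L_e² = π² × 1680×10³ × 4.836 / 146.5² = 3.736×10^3 lb
Factor of safety n = P_cr / P = 3.7358 / 0.795 = 4.70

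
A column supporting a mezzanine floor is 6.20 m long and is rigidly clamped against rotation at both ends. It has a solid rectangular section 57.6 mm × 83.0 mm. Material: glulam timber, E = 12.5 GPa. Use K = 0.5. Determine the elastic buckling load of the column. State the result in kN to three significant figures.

P_cr ≈ 17.0 kN

Buckling occurs about the weak axis: I_min = h·b³/12 with b = 57.6 mm (the shorter side).
I_min = 83.0×57.6³/12 = 1.322×10^6 mm⁴
I = 1.322×10^6 mm⁴ = 1.322×10^-6 m⁴
Effective length L_e = K·L = 0.5 × 6.20 = 3.100 m
P_cr = π²EI / L_e² = π² × 12.5×10⁹ × 1.322×10^-6 / 3.100² = 1.697×10^4 N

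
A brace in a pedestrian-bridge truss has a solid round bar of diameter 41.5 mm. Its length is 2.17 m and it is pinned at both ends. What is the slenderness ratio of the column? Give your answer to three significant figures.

I = πd⁴/64 = π×41.5⁴/64 = 1.456×10^5 mm⁴
A = 1.353×10^3 mm²;  r_min = √(I/A) = √(1.456×10^5/1.353×10^3) = 10.38 mm
L_e = K·L = 1 × 2.17 m = 2.170 m = 2170.0 mm
λ = L_e / r_min = 2170.0 / 10.38 = 209

λ ≈ 209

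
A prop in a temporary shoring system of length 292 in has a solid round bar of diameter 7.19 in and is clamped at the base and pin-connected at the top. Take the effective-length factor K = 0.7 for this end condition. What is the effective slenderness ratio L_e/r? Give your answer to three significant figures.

I = πd⁴/64 = π×7.19⁴/64 = 131.2 in⁴
A = 40.60 in²;  r_min = √(I/A) = √(131.2/40.60) = 1.798 in
L_e = K·L = 0.7 × 292 = 204.4 in
λ = L_e / r_min = 204.40 / 1.798 = 114

λ ≈ 114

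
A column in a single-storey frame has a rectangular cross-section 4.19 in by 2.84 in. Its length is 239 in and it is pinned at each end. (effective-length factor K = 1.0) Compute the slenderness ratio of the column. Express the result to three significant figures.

λ ≈ 292

For a rectangle r_min = b/√12 = 2.84/√12 = 0.8198 in
L_e = K·L = 1 × 239 = 239.0 in
λ = L_e / r_min = 239.00 / 0.8198 = 292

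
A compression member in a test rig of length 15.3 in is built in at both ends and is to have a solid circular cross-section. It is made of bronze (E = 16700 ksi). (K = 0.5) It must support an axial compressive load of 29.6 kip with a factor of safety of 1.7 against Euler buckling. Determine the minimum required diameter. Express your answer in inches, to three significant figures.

Required P_cr = n·P = 1.7 × 29.6 = 50.32 kip
L_e = K·L = 0.5 × 15.3 = 7.650 in
Required I = P_cr·L_e²/(π²E) = 5.032×10^4 × 7.650² / (π² × 1.67×10^7) = 1.787×10^-2 in⁴
Solid circle: I = πd⁴/64  ⇒  d = (64I/π)^(1/4) = (64×1.787×10^-2/π)^(1/4) = 0.777 in

d ≈ 0.777 in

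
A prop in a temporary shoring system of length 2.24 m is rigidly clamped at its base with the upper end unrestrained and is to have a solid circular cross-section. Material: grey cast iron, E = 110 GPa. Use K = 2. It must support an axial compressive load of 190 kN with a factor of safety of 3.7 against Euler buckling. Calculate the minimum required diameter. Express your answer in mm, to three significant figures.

Required P_cr = n·P = 3.7 × 190 = 703.0 kN
L_e = K·L = 2 × 2.24 = 4.480 m
Required I = P_cr·L_e²/(π²E) = 7.030×10^5 × 4.480² / (π² × 1.10×10^11) = 1.300×10^-5 m⁴
I_req = 1.300×10^7 mm⁴
Solid circle: I = πd⁴/64  ⇒  d = (64I/π)^(1/4) = (64×1.300×10^7/π)^(1/4) = 128 mm

d ≈ 128 mm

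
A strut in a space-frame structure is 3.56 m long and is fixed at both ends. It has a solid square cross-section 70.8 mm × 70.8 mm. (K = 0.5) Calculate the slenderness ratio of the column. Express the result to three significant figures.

λ ≈ 87.1

For a square r = a/√12 = 70.8/√12 = 20.44 mm
L_e = K·L = 0.5 × 3.56 m = 1.780 m = 1780.0 mm
λ = L_e / r_min = 1780.0 / 20.44 = 87.1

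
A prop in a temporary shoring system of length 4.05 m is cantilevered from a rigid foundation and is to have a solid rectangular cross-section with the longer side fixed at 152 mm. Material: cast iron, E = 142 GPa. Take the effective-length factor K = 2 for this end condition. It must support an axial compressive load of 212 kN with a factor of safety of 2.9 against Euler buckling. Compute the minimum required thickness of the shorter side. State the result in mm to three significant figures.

b ≈ 131 mm

Required P_cr = n·P = 2.9 × 212 = 614.8 kN
L_e = K·L = 2 × 4.05 = 8.100 m
Required I = P_cr·L_e²/(π²E) = 6.148×10^5 × 8.100² / (π² × 1.42×10^11) = 2.878×10^-5 m⁴
I_req = 2.878×10^7 mm⁴
Rectangle, weak axis: I_min = h·b³/12 with h = 152 mm fixed  ⇒  b = (12I/h)^(1/3) = 131 mm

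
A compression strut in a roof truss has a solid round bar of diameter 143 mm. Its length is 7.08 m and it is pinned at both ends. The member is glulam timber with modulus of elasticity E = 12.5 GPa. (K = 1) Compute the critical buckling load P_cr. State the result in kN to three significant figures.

P_cr ≈ 50.5 kN

I = πd⁴/64 = π×143⁴/64 = 2.053×10^7 mm⁴
I = 2.053×10^7 mm⁴ = 2.053×10^-5 m⁴
Effective length L_e = K·L = 1 × 7.08 = 7.080 m
P_cr = π²EI / L_e² = π² × 12.5×10⁹ × 2.053×10^-5 / 7.080² = 5.052×10^4 N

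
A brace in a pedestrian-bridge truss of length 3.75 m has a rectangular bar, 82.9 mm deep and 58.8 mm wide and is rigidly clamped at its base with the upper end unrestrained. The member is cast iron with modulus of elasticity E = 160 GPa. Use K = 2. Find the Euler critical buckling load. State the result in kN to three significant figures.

P_cr ≈ 39.4 kN

Buckling occurs about the weak axis: I_min = h·b³/12 with b = 58.8 mm (the shorter side).
I_min = 82.9×58.8³/12 = 1.404×10^6 mm⁴
I = 1.404×10^6 mm⁴ = 1.404×10^-6 m⁴
Effective length L_e = K·L = 2 × 3.75 = 7.500 m
P_cr = π²EI / L_e² = π² × 160×10⁹ × 1.404×10^-6 / 7.500² = 3.943×10^4 N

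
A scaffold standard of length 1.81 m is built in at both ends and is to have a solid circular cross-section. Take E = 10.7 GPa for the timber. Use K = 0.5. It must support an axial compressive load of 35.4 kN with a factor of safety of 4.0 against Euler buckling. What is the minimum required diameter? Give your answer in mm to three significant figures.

d ≈ 68.8 mm

Required P_cr = n·P = 4.0 × 35.4 = 141.6 kN
L_e = K·L = 0.5 × 1.81 = 0.9050 m
Required I = P_cr·L_e²/(π²E) = 1.416×10^5 × 0.9050² / (π² × 1.07×10^10) = 1.098×10^-6 m⁴
I_req = 1.098×10^6 mm⁴
Solid circle: I = πd⁴/64  ⇒  d = (64I/π)^(1/4) = (64×1.098×10^6/π)^(1/4) = 68.8 mm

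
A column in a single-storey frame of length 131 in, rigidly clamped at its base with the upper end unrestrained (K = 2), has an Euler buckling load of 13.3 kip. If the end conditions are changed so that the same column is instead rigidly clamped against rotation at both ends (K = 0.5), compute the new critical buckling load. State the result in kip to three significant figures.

P_cr ∝ 1/K², so P_cr,new = P_cr,old × (K_old/K_new)² = 13.3 × (2/0.5)²
= 13.3 × 16.00 = 213 kip

P_cr ≈ 213 kip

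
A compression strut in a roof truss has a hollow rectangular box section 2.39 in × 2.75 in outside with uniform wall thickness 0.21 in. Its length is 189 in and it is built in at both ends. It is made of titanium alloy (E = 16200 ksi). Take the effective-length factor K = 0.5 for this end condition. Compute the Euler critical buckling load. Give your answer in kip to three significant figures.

Inner dimensions: h_i = 2.75 − 2×0.21 = 2.330 in, b_i = 2.39 − 2×0.21 = 1.970 in
Weak-axis I_min = (h_o·b_o³ − h_i·b_i³)/12 with b_o = 2.39, b_i = 1.970 in (shorter outer/inner sides).
I_min = (2.75×2.39³ − 2.330×1.970³)/12 = 1.644 in⁴
Effective length L_e = K·L = 0.5 × 189 = 94.50 in
P_cr = π²EI / L_e² = π² × 16200×10³ × 1.644 / 94.50² = 2.944×10^4 lb

P_cr ≈ 29.4 kip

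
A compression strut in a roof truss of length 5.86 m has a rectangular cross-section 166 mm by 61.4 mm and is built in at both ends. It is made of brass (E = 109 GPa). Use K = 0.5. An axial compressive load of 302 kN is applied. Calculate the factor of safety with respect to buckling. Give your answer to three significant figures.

n ≈ 1.33

Buckling occurs about the weak axis: I_min = h·b³/12 with b = 61.4 mm (the shorter side).
I_min = 166×61.4³/12 = 3.202×10^6 mm⁴
I = 3.202×10^6 mm⁴ = 3.202×10^-6 m⁴
Effective length L_e = K·L = 0.5 × 5.86 = 2.930 m
P_cr = π²EI / L_e² = π² × 109×10⁹ × 3.202×10^-6 / 2.930² = 4.013×10^5 N
Factor of safety n = P_cr / P = 401.26 / 302 = 1.33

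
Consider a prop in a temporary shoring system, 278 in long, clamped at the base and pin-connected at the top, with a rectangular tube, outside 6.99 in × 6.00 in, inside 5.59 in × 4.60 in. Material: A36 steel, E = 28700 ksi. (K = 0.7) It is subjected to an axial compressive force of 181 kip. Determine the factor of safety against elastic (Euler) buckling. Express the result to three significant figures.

Weak-axis I_min = (h_o·b_o³ − h_i·b_i³)/12 with b_o = 6.00, b_i = 4.600 in (shorter outer/inner sides).
I_min = (6.99×6.00³ − 5.590×4.600³)/12 = 80.48 in⁴
Effective length L_e = K·L = 0.7 × 278 = 194.6 in
P_cr = π²EI / L_e² = π² × 28700×10³ × 80.48 / 194.6² = 6.020×10^5 lb
Factor of safety n = P_cr / P = 601.96 / 181 = 3.33

n ≈ 3.33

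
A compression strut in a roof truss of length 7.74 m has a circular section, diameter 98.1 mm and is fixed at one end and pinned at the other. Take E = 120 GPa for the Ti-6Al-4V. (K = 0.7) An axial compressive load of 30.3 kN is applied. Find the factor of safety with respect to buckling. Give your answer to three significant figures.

I = πd⁴/64 = π×98.1⁴/64 = 4.546×10^6 mm⁴
I = 4.546×10^6 mm⁴ = 4.546×10^-6 m⁴
Effective length L_e = K·L = 0.7 × 7.74 = 5.418 m
P_cr = π²EI / L_e² = π² × 120×10⁹ × 4.546×10^-6 / 5.418² = 1.834×10^5 N
Factor of safety n = P_cr / P = 183.42 / 30.3 = 6.05

n ≈ 6.05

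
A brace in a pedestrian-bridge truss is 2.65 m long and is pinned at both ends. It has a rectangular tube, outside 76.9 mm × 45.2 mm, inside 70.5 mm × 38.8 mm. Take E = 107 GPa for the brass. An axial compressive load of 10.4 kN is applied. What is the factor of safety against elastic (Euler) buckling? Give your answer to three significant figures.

n ≈ 3.59

Weak-axis I_min = (h_o·b_o³ − h_i·b_i³)/12 with b_o = 45.2, b_i = 38.80 mm (shorter outer/inner sides).
I_min = (76.9×45.2³ − 70.50×38.80³)/12 = 2.486×10^5 mm⁴
I = 2.486×10^5 mm⁴ = 2.486×10^-7 m⁴
Effective length L_e = K·L = 1 × 2.65 = 2.650 m
P_cr = π²EI / L_e² = π² × 107×10⁹ × 2.486×10^-7 / 2.650² = 3.739×10^4 N
Factor of safety n = P_cr / P = 37.387 / 10.4 = 3.59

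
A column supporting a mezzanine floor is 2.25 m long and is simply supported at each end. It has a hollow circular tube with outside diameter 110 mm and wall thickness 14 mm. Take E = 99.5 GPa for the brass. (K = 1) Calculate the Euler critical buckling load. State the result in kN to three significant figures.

P_cr ≈ 964 kN

Inner diameter d_i = 110 − 2×14 = 82.00 mm
I = π(d_o⁴ − d_i⁴)/64 = π(110⁴ − 82.00⁴)/64 = 4.968×10^6 mm⁴
I = 4.968×10^6 mm⁴ = 4.968×10^-6 m⁴
Effective length L_e = K·L = 1 × 2.25 = 2.250 m
P_cr = π²EI / L_e² = π² × 99.5×10⁹ × 4.968×10^-6 / 2.250² = 9.636×10^5 N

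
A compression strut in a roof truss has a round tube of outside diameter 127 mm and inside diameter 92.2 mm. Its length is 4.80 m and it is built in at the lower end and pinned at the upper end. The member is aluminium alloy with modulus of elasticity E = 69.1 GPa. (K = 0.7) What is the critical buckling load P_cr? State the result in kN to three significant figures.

d_o = 127 mm, d_i = 92.2 mm
I = π(d_o⁴ − d_i⁴)/64 = π(127⁴ − 92.20⁴)/64 = 9.223×10^6 mm⁴
I = 9.223×10^6 mm⁴ = 9.223×10^-6 m⁴
Effective length L_e = K·L = 0.7 × 4.80 = 3.360 m
P_cr = π²EI / L_e² = π² × 69.1×10⁹ × 9.223×10^-6 / 3.360² = 5.571×10^5 N

P_cr ≈ 557 kN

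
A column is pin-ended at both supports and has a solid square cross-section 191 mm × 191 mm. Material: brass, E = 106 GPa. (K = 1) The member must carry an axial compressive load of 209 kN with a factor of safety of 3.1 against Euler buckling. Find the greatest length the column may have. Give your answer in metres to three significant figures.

I = a⁴/12 = 191⁴/12 = 1.109×10^8 mm⁴
I = 1.109×10^-4 m⁴
Required critical load P_cr = n·P = 3.1 × 209 = 647.9 kN = 6.479×10^5 N
From P_cr = π²EI/(K·L)²:  L = (1/K)·√(π²EI/P_cr) = (1/1)·√(π²×1.06×10^11×1.109×10^-4/6.479×10^5)
L = 13.4 m

L_max ≈ 13.4 m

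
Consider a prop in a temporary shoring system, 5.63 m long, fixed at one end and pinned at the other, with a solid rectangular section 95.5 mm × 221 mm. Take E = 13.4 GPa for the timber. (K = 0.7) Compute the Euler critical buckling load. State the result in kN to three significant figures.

Buckling occurs about the weak axis: I_min = h·b³/12 with b = 95.5 mm (the shorter side).
I_min = 221×95.5³/12 = 1.604×10^7 mm⁴
I = 1.604×10^7 mm⁴ = 1.604×10^-5 m⁴
Effective length L_e = K·L = 0.7 × 5.63 = 3.941 m
P_cr = π²EI / L_e² = π² × 13.4×10⁹ × 1.604×10^-5 / 3.941² = 1.366×10^5 N

P_cr ≈ 137 kN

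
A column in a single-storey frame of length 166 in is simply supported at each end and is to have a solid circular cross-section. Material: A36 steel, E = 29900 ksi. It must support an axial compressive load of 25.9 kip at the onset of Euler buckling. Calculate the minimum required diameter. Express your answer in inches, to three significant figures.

L_e = K·L = 1 × 166 = 166.0 in
Required I = P_cr·L_e²/(π²E) = 2.590×10^4 × 166.0² / (π² × 2.99×10^7) = 2.418 in⁴
Solid circle: I = πd⁴/64  ⇒  d = (64I/π)^(1/4) = (64×2.418/π)^(1/4) = 2.65 in

d ≈ 2.65 in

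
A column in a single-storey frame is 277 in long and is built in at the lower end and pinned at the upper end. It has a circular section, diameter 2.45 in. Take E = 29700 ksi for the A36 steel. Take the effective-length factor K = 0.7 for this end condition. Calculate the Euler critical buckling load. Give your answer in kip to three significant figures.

P_cr ≈ 13.8 kip

I = πd⁴/64 = π×2.45⁴/64 = 1.769 in⁴
Effective length L_e = K·L = 0.7 × 277 = 193.9 in
P_cr = π²EI / L_e² = π² × 29700×10³ × 1.769 / 193.9² = 1.379×10^4 lb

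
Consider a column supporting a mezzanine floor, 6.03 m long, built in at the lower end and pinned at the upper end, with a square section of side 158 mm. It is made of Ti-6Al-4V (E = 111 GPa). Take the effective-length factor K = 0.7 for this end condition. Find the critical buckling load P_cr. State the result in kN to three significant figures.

I = a⁴/12 = 158⁴/12 = 5.193×10^7 mm⁴
I = 5.193×10^7 mm⁴ = 5.193×10^-5 m⁴
Effective length L_e = K·L = 0.7 × 6.03 = 4.221 m
P_cr = π²EI / L_e² = π² × 111×10⁹ × 5.193×10^-5 / 4.221² = 3.193×10^6 N

P_cr ≈ 3190 kN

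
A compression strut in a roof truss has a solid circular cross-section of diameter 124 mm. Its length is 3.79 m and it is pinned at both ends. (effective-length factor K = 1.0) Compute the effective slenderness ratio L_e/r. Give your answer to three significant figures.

λ ≈ 122

I = πd⁴/64 = π×124⁴/64 = 1.161×10^7 mm⁴
A = 1.208×10^4 mm²;  r_min = √(I/A) = √(1.161×10^7/1.208×10^4) = 31.00 mm
L_e = K·L = 1 × 3.79 m = 3.790 m = 3790.0 mm
λ = L_e / r_min = 3790.0 / 31.00 = 122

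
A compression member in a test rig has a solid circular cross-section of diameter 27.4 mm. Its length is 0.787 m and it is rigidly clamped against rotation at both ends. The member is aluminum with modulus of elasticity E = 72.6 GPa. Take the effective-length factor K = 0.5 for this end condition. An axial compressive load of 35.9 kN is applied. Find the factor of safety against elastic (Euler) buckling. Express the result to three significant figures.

n ≈ 3.57

I = πd⁴/64 = π×27.4⁴/64 = 2.767×10^4 mm⁴
I = 2.767×10^4 mm⁴ = 2.767×10^-8 m⁴
Effective length L_e = K·L = 0.5 × 0.787 = 0.3935 m
P_cr = π²EI / L_e² = π² × 72.6×10⁹ × 2.767×10^-8 / 0.3935² = 1.280×10^5 N
Factor of safety n = P_cr / P = 128.03 / 35.9 = 3.57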